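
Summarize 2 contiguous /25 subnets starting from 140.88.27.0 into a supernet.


Original prefix: /25
Number of subnets: 2 = 2^1
New prefix = 25 - 1 = 24
Supernet: 140.88.27.0/24


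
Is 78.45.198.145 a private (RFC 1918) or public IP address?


RFC 1918 private ranges:
  10.0.0.0/8 (10.0.0.0 - 10.255.255.255)
  172.16.0.0/12 (172.16.0.0 - 172.31.255.255)
  192.168.0.0/16 (192.168.0.0 - 192.168.255.255)
Public (not in any RFC 1918 range)


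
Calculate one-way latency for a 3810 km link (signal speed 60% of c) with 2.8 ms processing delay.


Speed = 0.6 * 3e5 km/s = 180000 km/s
Propagation delay = 3810 / 180000 = 0.0212 s = 21.1667 ms
Processing delay = 2.8 ms
Total one-way latency = 23.9667 ms


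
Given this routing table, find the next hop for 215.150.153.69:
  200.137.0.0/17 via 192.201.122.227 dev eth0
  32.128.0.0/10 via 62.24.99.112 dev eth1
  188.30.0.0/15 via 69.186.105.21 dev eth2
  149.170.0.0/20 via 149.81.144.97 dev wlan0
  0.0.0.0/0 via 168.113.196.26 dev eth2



Longest prefix match for 215.150.153.69:
  /17 200.137.0.0: no
  /10 32.128.0.0: no
  /15 188.30.0.0: no
  /20 149.170.0.0: no
  /0 0.0.0.0: MATCH
Selected: next-hop 168.113.196.26 via eth2 (matched /0)


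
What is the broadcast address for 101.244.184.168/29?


Network: 101.244.184.168/29
Host bits = 3
Set all host bits to 1:
Broadcast: 101.244.184.175


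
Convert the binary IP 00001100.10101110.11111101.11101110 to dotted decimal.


00001100 = 12
10101110 = 174
11111101 = 253
11101110 = 238
IP: 12.174.253.238


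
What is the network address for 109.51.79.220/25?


IP:   01101101.00110011.01001111.11011100
Mask: 11111111.11111111.11111111.10000000
AND operation:
Net:  01101101.00110011.01001111.10000000
Network: 109.51.79.128/25


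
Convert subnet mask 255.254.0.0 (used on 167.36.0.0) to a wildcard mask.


Subnet mask: 255.254.0.0
Wildcard = 255.255.255.255 - subnet mask
255 - 255 = 0
255 - 254 = 1
255 - 0 = 255
255 - 0 = 255
Wildcard: 0.1.255.255


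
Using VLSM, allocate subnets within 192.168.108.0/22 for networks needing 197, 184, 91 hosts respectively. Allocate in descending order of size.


197 hosts -> /24 (254 usable): 192.168.108.0/24
184 hosts -> /24 (254 usable): 192.168.109.0/24
91 hosts -> /25 (126 usable): 192.168.110.0/25
Allocation: 192.168.108.0/24 (197 hosts, 254 usable); 192.168.109.0/24 (184 hosts, 254 usable); 192.168.110.0/25 (91 hosts, 126 usable)


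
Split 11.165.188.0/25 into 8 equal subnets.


New prefix = 25 + 3 = 28
Each subnet has 16 addresses
  11.165.188.0/28
  11.165.188.16/28
  11.165.188.32/28
  11.165.188.48/28
  11.165.188.64/28
  11.165.188.80/28
  11.165.188.96/28
  11.165.188.112/28
Subnets: 11.165.188.0/28, 11.165.188.16/28, 11.165.188.32/28, 11.165.188.48/28, 11.165.188.64/28, 11.165.188.80/28, 11.165.188.96/28, 11.165.188.112/28


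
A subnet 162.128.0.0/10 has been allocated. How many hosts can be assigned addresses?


Host bits = 32 - 10 = 22
Total addresses = 2^22 = 4194304
Usable = total - 2 (network and broadcast)
Usable hosts: 4194302


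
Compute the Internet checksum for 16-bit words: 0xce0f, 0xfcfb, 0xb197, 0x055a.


Sum all words (with carry folding):
+ 0xce0f = 0xce0f
+ 0xfcfb = 0xcb0b
+ 0xb197 = 0x7ca3
+ 0x055a = 0x81fd
One's complement: ~0x81fd
Checksum = 0x7e02


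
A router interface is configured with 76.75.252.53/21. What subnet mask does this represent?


/21 means 21 network bits, 11 host bits
Binary: 11111111111111111111100000000000
Mask: 255.255.248.0


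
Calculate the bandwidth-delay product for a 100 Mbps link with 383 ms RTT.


BDP = bandwidth * RTT
= 100 Mbps * 383 ms
= 100 * 1e6 * 383 / 1000 bits
= 38300000 bits
= 4787500 bytes
= 4675.293 KB
BDP = 38300000 bits (4787500 bytes)


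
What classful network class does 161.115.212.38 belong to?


First octet: 161
Binary: 10100001
10xxxxxx -> Class B (128-191)
Class B, default mask 255.255.0.0 (/16)


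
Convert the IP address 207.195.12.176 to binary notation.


207 = 11001111
195 = 11000011
12 = 00001100
176 = 10110000
Binary: 11001111.11000011.00001100.10110000


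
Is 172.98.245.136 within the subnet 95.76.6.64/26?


Subnet network: 95.76.6.64
Test IP AND mask: 172.98.245.128
No, 172.98.245.136 is not in 95.76.6.64/26


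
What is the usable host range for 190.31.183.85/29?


Network: 190.31.183.80
Broadcast: 190.31.183.87
First usable = network + 1
Last usable = broadcast - 1
Range: 190.31.183.81 to 190.31.183.86


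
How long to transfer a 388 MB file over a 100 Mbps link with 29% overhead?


Effective throughput = 100 * (1 - 29/100) = 71 Mbps
File size in Mb = 388 * 8 = 3104 Mb
Time = 3104 / 71
Time = 43.7183 seconds


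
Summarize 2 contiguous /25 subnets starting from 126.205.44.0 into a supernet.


Original prefix: /25
Number of subnets: 2 = 2^1
New prefix = 25 - 1 = 24
Supernet: 126.205.44.0/24


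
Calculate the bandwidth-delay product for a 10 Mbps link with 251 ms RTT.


BDP = bandwidth * RTT
= 10 Mbps * 251 ms
= 10 * 1e6 * 251 / 1000 bits
= 2510000 bits
= 313750 bytes
= 306.3965 KB
BDP = 2510000 bits (313750 bytes)


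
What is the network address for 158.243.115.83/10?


IP:   10011110.11110011.01110011.01010011
Mask: 11111111.11000000.00000000.00000000
AND operation:
Net:  10011110.11000000.00000000.00000000
Network: 158.192.0.0/10


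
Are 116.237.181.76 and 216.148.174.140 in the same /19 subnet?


Mask: 255.255.224.0
116.237.181.76 AND mask = 116.237.160.0
216.148.174.140 AND mask = 216.148.160.0
No, different subnets (116.237.160.0 vs 216.148.160.0)


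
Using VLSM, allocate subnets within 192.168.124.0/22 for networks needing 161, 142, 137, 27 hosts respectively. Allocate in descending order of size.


161 hosts -> /24 (254 usable): 192.168.124.0/24
142 hosts -> /24 (254 usable): 192.168.125.0/24
137 hosts -> /24 (254 usable): 192.168.126.0/24
27 hosts -> /27 (30 usable): 192.168.127.0/27
Allocation: 192.168.124.0/24 (161 hosts, 254 usable); 192.168.125.0/24 (142 hosts, 254 usable); 192.168.126.0/24 (137 hosts, 254 usable); 192.168.127.0/27 (27 hosts, 30 usable)


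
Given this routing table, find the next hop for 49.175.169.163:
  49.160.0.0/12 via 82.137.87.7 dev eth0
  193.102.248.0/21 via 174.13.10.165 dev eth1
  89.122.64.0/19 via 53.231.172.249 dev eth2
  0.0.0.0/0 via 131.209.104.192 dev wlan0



Longest prefix match for 49.175.169.163:
  /12 49.160.0.0: MATCH
  /21 193.102.248.0: no
  /19 89.122.64.0: no
  /0 0.0.0.0: MATCH
Selected: next-hop 82.137.87.7 via eth0 (matched /12)


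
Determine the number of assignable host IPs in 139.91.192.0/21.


Host bits = 32 - 21 = 11
Total addresses = 2^11 = 2048
Usable = total - 2 (network and broadcast)
Usable hosts: 2046


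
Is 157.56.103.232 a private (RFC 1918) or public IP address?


RFC 1918 private ranges:
  10.0.0.0/8 (10.0.0.0 - 10.255.255.255)
  172.16.0.0/12 (172.16.0.0 - 172.31.255.255)
  192.168.0.0/16 (192.168.0.0 - 192.168.255.255)
Public (not in any RFC 1918 range)


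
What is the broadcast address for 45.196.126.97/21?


Network: 45.196.120.0/21
Host bits = 11
Set all host bits to 1:
Broadcast: 45.196.127.255


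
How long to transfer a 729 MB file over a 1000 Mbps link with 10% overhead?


Effective throughput = 1000 * (1 - 10/100) = 900 Mbps
File size in Mb = 729 * 8 = 5832 Mb
Time = 5832 / 900
Time = 6.48 seconds


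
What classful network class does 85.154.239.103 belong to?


First octet: 85
Binary: 01010101
0xxxxxxx -> Class A (1-126)
Class A, default mask 255.0.0.0 (/8)


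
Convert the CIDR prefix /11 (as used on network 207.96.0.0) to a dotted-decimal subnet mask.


/11 means 11 network bits, 21 host bits
Binary: 11111111111000000000000000000000
Mask: 255.224.0.0


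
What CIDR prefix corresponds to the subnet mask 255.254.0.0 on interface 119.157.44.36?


Binary: 11111111.11111110.00000000.00000000
Count leading 1s
Prefix: /15


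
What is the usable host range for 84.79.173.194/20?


Network: 84.79.160.0
Broadcast: 84.79.175.255
First usable = network + 1
Last usable = broadcast - 1
Range: 84.79.160.1 to 84.79.175.254


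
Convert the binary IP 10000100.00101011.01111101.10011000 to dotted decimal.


10000100 = 132
00101011 = 43
01111101 = 125
10011000 = 152
IP: 132.43.125.152


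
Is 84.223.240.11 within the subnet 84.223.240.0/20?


Subnet network: 84.223.240.0
Test IP AND mask: 84.223.240.0
Yes, 84.223.240.11 is in 84.223.240.0/20


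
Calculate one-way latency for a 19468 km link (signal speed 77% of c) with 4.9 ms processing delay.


Speed = 0.77 * 3e5 km/s = 231000 km/s
Propagation delay = 19468 / 231000 = 0.0843 s = 84.2771 ms
Processing delay = 4.9 ms
Total one-way latency = 89.1771 ms


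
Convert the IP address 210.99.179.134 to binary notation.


210 = 11010010
99 = 01100011
179 = 10110011
134 = 10000110
Binary: 11010010.01100011.10110011.10000110


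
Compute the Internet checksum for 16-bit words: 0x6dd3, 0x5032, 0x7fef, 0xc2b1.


Sum all words (with carry folding):
+ 0x6dd3 = 0x6dd3
+ 0x5032 = 0xbe05
+ 0x7fef = 0x3df5
+ 0xc2b1 = 0x00a7
One's complement: ~0x00a7
Checksum = 0xff58


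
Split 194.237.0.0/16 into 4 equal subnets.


New prefix = 16 + 2 = 18
Each subnet has 16384 addresses
  194.237.0.0/18
  194.237.64.0/18
  194.237.128.0/18
  194.237.192.0/18
Subnets: 194.237.0.0/18, 194.237.64.0/18, 194.237.128.0/18, 194.237.192.0/18


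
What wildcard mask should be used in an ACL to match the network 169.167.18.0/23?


Subnet mask: 255.255.254.0
Wildcard = 255.255.255.255 - subnet mask
255 - 255 = 0
255 - 255 = 0
255 - 254 = 1
255 - 0 = 255
Wildcard: 0.0.1.255


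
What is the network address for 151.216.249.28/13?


IP:   10010111.11011000.11111001.00011100
Mask: 11111111.11111000.00000000.00000000
AND operation:
Net:  10010111.11011000.00000000.00000000
Network: 151.216.0.0/13


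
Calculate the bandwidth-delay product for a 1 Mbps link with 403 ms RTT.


BDP = bandwidth * RTT
= 1 Mbps * 403 ms
= 1 * 1e6 * 403 / 1000 bits
= 403000 bits
= 50375 bytes
= 49.1943 KB
BDP = 403000 bits (50375 bytes)


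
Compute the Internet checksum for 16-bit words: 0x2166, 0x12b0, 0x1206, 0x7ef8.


Sum all words (with carry folding):
+ 0x2166 = 0x2166
+ 0x12b0 = 0x3416
+ 0x1206 = 0x461c
+ 0x7ef8 = 0xc514
One's complement: ~0xc514
Checksum = 0x3aeb


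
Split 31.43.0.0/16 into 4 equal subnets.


New prefix = 16 + 2 = 18
Each subnet has 16384 addresses
  31.43.0.0/18
  31.43.64.0/18
  31.43.128.0/18
  31.43.192.0/18
Subnets: 31.43.0.0/18, 31.43.64.0/18, 31.43.128.0/18, 31.43.192.0/18


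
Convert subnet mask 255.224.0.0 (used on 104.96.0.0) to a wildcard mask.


Subnet mask: 255.224.0.0
Wildcard = 255.255.255.255 - subnet mask
255 - 255 = 0
255 - 224 = 31
255 - 0 = 255
255 - 0 = 255
Wildcard: 0.31.255.255


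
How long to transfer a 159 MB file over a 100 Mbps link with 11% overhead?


Effective throughput = 100 * (1 - 11/100) = 89 Mbps
File size in Mb = 159 * 8 = 1272 Mb
Time = 1272 / 89
Time = 14.2921 seconds


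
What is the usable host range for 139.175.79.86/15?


Network: 139.174.0.0
Broadcast: 139.175.255.255
First usable = network + 1
Last usable = broadcast - 1
Range: 139.174.0.1 to 139.175.255.254


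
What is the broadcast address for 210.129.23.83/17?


Network: 210.129.0.0/17
Host bits = 15
Set all host bits to 1:
Broadcast: 210.129.127.255


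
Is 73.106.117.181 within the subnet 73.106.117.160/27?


Subnet network: 73.106.117.160
Test IP AND mask: 73.106.117.160
Yes, 73.106.117.181 is in 73.106.117.160/27


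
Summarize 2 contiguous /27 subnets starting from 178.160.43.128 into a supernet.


Original prefix: /27
Number of subnets: 2 = 2^1
New prefix = 27 - 1 = 26
Supernet: 178.160.43.128/26


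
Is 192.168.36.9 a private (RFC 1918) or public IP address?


RFC 1918 private ranges:
  10.0.0.0/8 (10.0.0.0 - 10.255.255.255)
  172.16.0.0/12 (172.16.0.0 - 172.31.255.255)
  192.168.0.0/16 (192.168.0.0 - 192.168.255.255)
Private (in 192.168.0.0/16)


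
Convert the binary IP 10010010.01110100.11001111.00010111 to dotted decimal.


10010010 = 146
01110100 = 116
11001111 = 207
00010111 = 23
IP: 146.116.207.23


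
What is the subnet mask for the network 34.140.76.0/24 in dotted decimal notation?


/24 means 24 network bits, 8 host bits
Binary: 11111111111111111111111100000000
Mask: 255.255.255.0


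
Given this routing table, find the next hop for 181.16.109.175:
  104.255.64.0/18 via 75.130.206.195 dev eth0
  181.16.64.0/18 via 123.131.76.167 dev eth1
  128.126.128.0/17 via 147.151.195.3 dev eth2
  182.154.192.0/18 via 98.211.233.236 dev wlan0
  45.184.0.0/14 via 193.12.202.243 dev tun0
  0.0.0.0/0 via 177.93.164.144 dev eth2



Longest prefix match for 181.16.109.175:
  /18 104.255.64.0: no
  /18 181.16.64.0: MATCH
  /17 128.126.128.0: no
  /18 182.154.192.0: no
  /14 45.184.0.0: no
  /0 0.0.0.0: MATCH
Selected: next-hop 123.131.76.167 via eth1 (matched /18)


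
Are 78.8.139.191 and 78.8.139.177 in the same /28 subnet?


Mask: 255.255.255.240
78.8.139.191 AND mask = 78.8.139.176
78.8.139.177 AND mask = 78.8.139.176
Yes, same subnet (78.8.139.176)


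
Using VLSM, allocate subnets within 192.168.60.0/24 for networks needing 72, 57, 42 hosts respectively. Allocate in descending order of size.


72 hosts -> /25 (126 usable): 192.168.60.0/25
57 hosts -> /26 (62 usable): 192.168.60.128/26
42 hosts -> /26 (62 usable): 192.168.60.192/26
Allocation: 192.168.60.0/25 (72 hosts, 126 usable); 192.168.60.128/26 (57 hosts, 62 usable); 192.168.60.192/26 (42 hosts, 62 usable)


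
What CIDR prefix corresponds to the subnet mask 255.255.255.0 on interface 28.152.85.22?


Binary: 11111111.11111111.11111111.00000000
Count leading 1s
Prefix: /24


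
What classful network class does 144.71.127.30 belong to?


First octet: 144
Binary: 10010000
10xxxxxx -> Class B (128-191)
Class B, default mask 255.255.0.0 (/16)


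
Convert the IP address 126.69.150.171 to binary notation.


126 = 01111110
69 = 01000101
150 = 10010110
171 = 10101011
Binary: 01111110.01000101.10010110.10101011


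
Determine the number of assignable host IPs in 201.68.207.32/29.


Host bits = 32 - 29 = 3
Total addresses = 2^3 = 8
Usable = total - 2 (network and broadcast)
Usable hosts: 6


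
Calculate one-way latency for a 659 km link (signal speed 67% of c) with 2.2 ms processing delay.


Speed = 0.67 * 3e5 km/s = 201000 km/s
Propagation delay = 659 / 201000 = 0.0033 s = 3.2786 ms
Processing delay = 2.2 ms
Total one-way latency = 5.4786 ms


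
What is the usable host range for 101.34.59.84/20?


Network: 101.34.48.0
Broadcast: 101.34.63.255
First usable = network + 1
Last usable = broadcast - 1
Range: 101.34.48.1 to 101.34.63.254


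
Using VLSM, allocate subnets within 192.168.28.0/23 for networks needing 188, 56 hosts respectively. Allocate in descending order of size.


188 hosts -> /24 (254 usable): 192.168.28.0/24
56 hosts -> /26 (62 usable): 192.168.29.0/26
Allocation: 192.168.28.0/24 (188 hosts, 254 usable); 192.168.29.0/26 (56 hosts, 62 usable)


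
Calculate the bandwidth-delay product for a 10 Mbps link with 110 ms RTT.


BDP = bandwidth * RTT
= 10 Mbps * 110 ms
= 10 * 1e6 * 110 / 1000 bits
= 1100000 bits
= 137500 bytes
= 134.2773 KB
BDP = 1100000 bits (137500 bytes)


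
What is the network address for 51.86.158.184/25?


IP:   00110011.01010110.10011110.10111000
Mask: 11111111.11111111.11111111.10000000
AND operation:
Net:  00110011.01010110.10011110.10000000
Network: 51.86.158.128/25


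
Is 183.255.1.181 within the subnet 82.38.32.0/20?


Subnet network: 82.38.32.0
Test IP AND mask: 183.255.0.0
No, 183.255.1.181 is not in 82.38.32.0/20


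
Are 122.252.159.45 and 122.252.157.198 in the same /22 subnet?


Mask: 255.255.252.0
122.252.159.45 AND mask = 122.252.156.0
122.252.157.198 AND mask = 122.252.156.0
Yes, same subnet (122.252.156.0)


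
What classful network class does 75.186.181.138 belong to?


First octet: 75
Binary: 01001011
0xxxxxxx -> Class A (1-126)
Class A, default mask 255.0.0.0 (/8)


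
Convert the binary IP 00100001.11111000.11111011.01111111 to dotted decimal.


00100001 = 33
11111000 = 248
11111011 = 251
01111111 = 127
IP: 33.248.251.127


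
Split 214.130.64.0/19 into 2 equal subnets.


New prefix = 19 + 1 = 20
Each subnet has 4096 addresses
  214.130.64.0/20
  214.130.80.0/20
Subnets: 214.130.64.0/20, 214.130.80.0/20


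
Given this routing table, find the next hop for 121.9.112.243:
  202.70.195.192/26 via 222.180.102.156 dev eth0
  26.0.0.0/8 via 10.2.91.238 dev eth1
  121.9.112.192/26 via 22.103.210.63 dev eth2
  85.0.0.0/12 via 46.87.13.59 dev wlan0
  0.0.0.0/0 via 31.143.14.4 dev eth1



Longest prefix match for 121.9.112.243:
  /26 202.70.195.192: no
  /8 26.0.0.0: no
  /26 121.9.112.192: MATCH
  /12 85.0.0.0: no
  /0 0.0.0.0: MATCH
Selected: next-hop 22.103.210.63 via eth2 (matched /26)


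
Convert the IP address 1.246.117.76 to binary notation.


1 = 00000001
246 = 11110110
117 = 01110101
76 = 01001100
Binary: 00000001.11110110.01110101.01001100


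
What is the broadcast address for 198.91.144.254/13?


Network: 198.88.0.0/13
Host bits = 19
Set all host bits to 1:
Broadcast: 198.95.255.255


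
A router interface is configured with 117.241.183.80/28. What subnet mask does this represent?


/28 means 28 network bits, 4 host bits
Binary: 11111111111111111111111111110000
Mask: 255.255.255.240


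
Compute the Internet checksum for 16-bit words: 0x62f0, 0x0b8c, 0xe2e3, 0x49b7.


Sum all words (with carry folding):
+ 0x62f0 = 0x62f0
+ 0x0b8c = 0x6e7c
+ 0xe2e3 = 0x5160
+ 0x49b7 = 0x9b17
One's complement: ~0x9b17
Checksum = 0x64e8


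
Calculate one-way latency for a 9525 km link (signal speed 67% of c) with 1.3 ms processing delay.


Speed = 0.67 * 3e5 km/s = 201000 km/s
Propagation delay = 9525 / 201000 = 0.0474 s = 47.3881 ms
Processing delay = 1.3 ms
Total one-way latency = 48.6881 ms


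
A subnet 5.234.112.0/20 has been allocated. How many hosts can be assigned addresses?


Host bits = 32 - 20 = 12
Total addresses = 2^12 = 4096
Usable = total - 2 (network and broadcast)
Usable hosts: 4094


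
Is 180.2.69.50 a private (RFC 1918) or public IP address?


RFC 1918 private ranges:
  10.0.0.0/8 (10.0.0.0 - 10.255.255.255)
  172.16.0.0/12 (172.16.0.0 - 172.31.255.255)
  192.168.0.0/16 (192.168.0.0 - 192.168.255.255)
Public (not in any RFC 1918 range)


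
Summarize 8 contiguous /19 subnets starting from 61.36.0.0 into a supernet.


Original prefix: /19
Number of subnets: 8 = 2^3
New prefix = 19 - 3 = 16
Supernet: 61.36.0.0/16


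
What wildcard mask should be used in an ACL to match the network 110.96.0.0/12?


Subnet mask: 255.240.0.0
Wildcard = 255.255.255.255 - subnet mask
255 - 255 = 0
255 - 240 = 15
255 - 0 = 255
255 - 0 = 255
Wildcard: 0.15.255.255


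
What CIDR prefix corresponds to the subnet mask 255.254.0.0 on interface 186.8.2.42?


Binary: 11111111.11111110.00000000.00000000
Count leading 1s
Prefix: /15


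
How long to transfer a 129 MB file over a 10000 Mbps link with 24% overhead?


Effective throughput = 10000 * (1 - 24/100) = 7600 Mbps
File size in Mb = 129 * 8 = 1032 Mb
Time = 1032 / 7600
Time = 0.1358 seconds


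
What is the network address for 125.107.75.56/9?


IP:   01111101.01101011.01001011.00111000
Mask: 11111111.10000000.00000000.00000000
AND operation:
Net:  01111101.00000000.00000000.00000000
Network: 125.0.0.0/9


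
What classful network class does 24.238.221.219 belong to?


First octet: 24
Binary: 00011000
0xxxxxxx -> Class A (1-126)
Class A, default mask 255.0.0.0 (/8)


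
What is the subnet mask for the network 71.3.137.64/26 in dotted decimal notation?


/26 means 26 network bits, 6 host bits
Binary: 11111111111111111111111111000000
Mask: 255.255.255.192


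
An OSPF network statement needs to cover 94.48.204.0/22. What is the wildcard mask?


Subnet mask: 255.255.252.0
Wildcard = 255.255.255.255 - subnet mask
255 - 255 = 0
255 - 255 = 0
255 - 252 = 3
255 - 0 = 255
Wildcard: 0.0.3.255


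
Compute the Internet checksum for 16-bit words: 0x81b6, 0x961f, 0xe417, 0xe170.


Sum all words (with carry folding):
+ 0x81b6 = 0x81b6
+ 0x961f = 0x17d6
+ 0xe417 = 0xfbed
+ 0xe170 = 0xdd5e
One's complement: ~0xdd5e
Checksum = 0x22a1


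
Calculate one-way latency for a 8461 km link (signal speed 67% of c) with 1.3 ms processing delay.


Speed = 0.67 * 3e5 km/s = 201000 km/s
Propagation delay = 8461 / 201000 = 0.0421 s = 42.0945 ms
Processing delay = 1.3 ms
Total one-way latency = 43.3945 ms


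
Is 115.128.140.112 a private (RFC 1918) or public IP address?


RFC 1918 private ranges:
  10.0.0.0/8 (10.0.0.0 - 10.255.255.255)
  172.16.0.0/12 (172.16.0.0 - 172.31.255.255)
  192.168.0.0/16 (192.168.0.0 - 192.168.255.255)
Public (not in any RFC 1918 range)


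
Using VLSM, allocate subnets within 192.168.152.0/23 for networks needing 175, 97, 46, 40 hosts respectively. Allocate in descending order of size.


175 hosts -> /24 (254 usable): 192.168.152.0/24
97 hosts -> /25 (126 usable): 192.168.153.0/25
46 hosts -> /26 (62 usable): 192.168.153.128/26
40 hosts -> /26 (62 usable): 192.168.153.192/26
Allocation: 192.168.152.0/24 (175 hosts, 254 usable); 192.168.153.0/25 (97 hosts, 126 usable); 192.168.153.128/26 (46 hosts, 62 usable); 192.168.153.192/26 (40 hosts, 62 usable)


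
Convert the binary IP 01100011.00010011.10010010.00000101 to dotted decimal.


01100011 = 99
00010011 = 19
10010010 = 146
00000101 = 5
IP: 99.19.146.5


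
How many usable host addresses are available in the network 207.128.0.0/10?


Host bits = 32 - 10 = 22
Total addresses = 2^22 = 4194304
Usable = total - 2 (network and broadcast)
Usable hosts: 4194302


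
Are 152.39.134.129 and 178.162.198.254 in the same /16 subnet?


Mask: 255.255.0.0
152.39.134.129 AND mask = 152.39.0.0
178.162.198.254 AND mask = 178.162.0.0
No, different subnets (152.39.0.0 vs 178.162.0.0)


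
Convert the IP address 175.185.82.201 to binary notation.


175 = 10101111
185 = 10111001
82 = 01010010
201 = 11001001
Binary: 10101111.10111001.01010010.11001001


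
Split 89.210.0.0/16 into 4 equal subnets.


New prefix = 16 + 2 = 18
Each subnet has 16384 addresses
  89.210.0.0/18
  89.210.64.0/18
  89.210.128.0/18
  89.210.192.0/18
Subnets: 89.210.0.0/18, 89.210.64.0/18, 89.210.128.0/18, 89.210.192.0/18


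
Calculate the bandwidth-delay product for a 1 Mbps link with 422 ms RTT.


BDP = bandwidth * RTT
= 1 Mbps * 422 ms
= 1 * 1e6 * 422 / 1000 bits
= 422000 bits
= 52750 bytes
= 51.5137 KB
BDP = 422000 bits (52750 bytes)


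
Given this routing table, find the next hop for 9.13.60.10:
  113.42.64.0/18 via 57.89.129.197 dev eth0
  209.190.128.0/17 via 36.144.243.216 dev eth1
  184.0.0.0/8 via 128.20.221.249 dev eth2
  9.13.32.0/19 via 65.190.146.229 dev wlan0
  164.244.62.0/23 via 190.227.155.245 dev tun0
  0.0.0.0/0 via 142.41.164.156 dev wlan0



Longest prefix match for 9.13.60.10:
  /18 113.42.64.0: no
  /17 209.190.128.0: no
  /8 184.0.0.0: no
  /19 9.13.32.0: MATCH
  /23 164.244.62.0: no
  /0 0.0.0.0: MATCH
Selected: next-hop 65.190.146.229 via wlan0 (matched /19)


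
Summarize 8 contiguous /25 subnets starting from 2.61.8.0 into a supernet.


Original prefix: /25
Number of subnets: 8 = 2^3
New prefix = 25 - 3 = 22
Supernet: 2.61.8.0/22


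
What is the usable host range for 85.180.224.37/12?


Network: 85.176.0.0
Broadcast: 85.191.255.255
First usable = network + 1
Last usable = broadcast - 1
Range: 85.176.0.1 to 85.191.255.254


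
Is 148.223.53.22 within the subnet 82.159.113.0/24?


Subnet network: 82.159.113.0
Test IP AND mask: 148.223.53.0
No, 148.223.53.22 is not in 82.159.113.0/24


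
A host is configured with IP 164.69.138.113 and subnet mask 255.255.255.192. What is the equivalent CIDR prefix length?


Binary: 11111111.11111111.11111111.11000000
Count leading 1s
Prefix: /26


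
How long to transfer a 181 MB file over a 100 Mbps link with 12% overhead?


Effective throughput = 100 * (1 - 12/100) = 88 Mbps
File size in Mb = 181 * 8 = 1448 Mb
Time = 1448 / 88
Time = 16.4545 seconds


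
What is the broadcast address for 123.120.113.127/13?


Network: 123.120.0.0/13
Host bits = 19
Set all host bits to 1:
Broadcast: 123.127.255.255


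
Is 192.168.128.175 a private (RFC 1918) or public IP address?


RFC 1918 private ranges:
  10.0.0.0/8 (10.0.0.0 - 10.255.255.255)
  172.16.0.0/12 (172.16.0.0 - 172.31.255.255)
  192.168.0.0/16 (192.168.0.0 - 192.168.255.255)
Private (in 192.168.0.0/16)


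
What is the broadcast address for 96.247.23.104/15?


Network: 96.246.0.0/15
Host bits = 17
Set all host bits to 1:
Broadcast: 96.247.255.255


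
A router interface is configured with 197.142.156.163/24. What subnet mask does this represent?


/24 means 24 network bits, 8 host bits
Binary: 11111111111111111111111100000000
Mask: 255.255.255.0


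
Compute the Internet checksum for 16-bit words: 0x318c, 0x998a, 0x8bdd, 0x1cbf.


Sum all words (with carry folding):
+ 0x318c = 0x318c
+ 0x998a = 0xcb16
+ 0x8bdd = 0x56f4
+ 0x1cbf = 0x73b3
One's complement: ~0x73b3
Checksum = 0x8c4c


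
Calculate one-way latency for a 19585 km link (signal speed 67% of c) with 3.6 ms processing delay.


Speed = 0.67 * 3e5 km/s = 201000 km/s
Propagation delay = 19585 / 201000 = 0.0974 s = 97.4378 ms
Processing delay = 3.6 ms
Total one-way latency = 101.0378 ms


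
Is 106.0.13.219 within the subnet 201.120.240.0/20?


Subnet network: 201.120.240.0
Test IP AND mask: 106.0.0.0
No, 106.0.13.219 is not in 201.120.240.0/20


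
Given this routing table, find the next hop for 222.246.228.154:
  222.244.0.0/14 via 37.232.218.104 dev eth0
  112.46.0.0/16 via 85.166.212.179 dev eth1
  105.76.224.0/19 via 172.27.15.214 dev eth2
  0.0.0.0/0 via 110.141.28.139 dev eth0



Longest prefix match for 222.246.228.154:
  /14 222.244.0.0: MATCH
  /16 112.46.0.0: no
  /19 105.76.224.0: no
  /0 0.0.0.0: MATCH
Selected: next-hop 37.232.218.104 via eth0 (matched /14)


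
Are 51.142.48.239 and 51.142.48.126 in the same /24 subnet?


Mask: 255.255.255.0
51.142.48.239 AND mask = 51.142.48.0
51.142.48.126 AND mask = 51.142.48.0
Yes, same subnet (51.142.48.0)


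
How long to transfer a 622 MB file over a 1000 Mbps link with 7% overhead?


Effective throughput = 1000 * (1 - 7/100) = 930.0 Mbps
File size in Mb = 622 * 8 = 4976 Mb
Time = 4976 / 930.0
Time = 5.3505 seconds


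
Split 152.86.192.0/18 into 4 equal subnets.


New prefix = 18 + 2 = 20
Each subnet has 4096 addresses
  152.86.192.0/20
  152.86.208.0/20
  152.86.224.0/20
  152.86.240.0/20
Subnets: 152.86.192.0/20, 152.86.208.0/20, 152.86.224.0/20, 152.86.240.0/20


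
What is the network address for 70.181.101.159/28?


IP:   01000110.10110101.01100101.10011111
Mask: 11111111.11111111.11111111.11110000
AND operation:
Net:  01000110.10110101.01100101.10010000
Network: 70.181.101.144/28


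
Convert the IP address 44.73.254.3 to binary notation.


44 = 00101100
73 = 01001001
254 = 11111110
3 = 00000011
Binary: 00101100.01001001.11111110.00000011


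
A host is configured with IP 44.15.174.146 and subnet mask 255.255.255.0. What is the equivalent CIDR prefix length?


Binary: 11111111.11111111.11111111.00000000
Count leading 1s
Prefix: /24


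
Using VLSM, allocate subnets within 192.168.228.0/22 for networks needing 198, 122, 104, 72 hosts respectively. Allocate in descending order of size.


198 hosts -> /24 (254 usable): 192.168.228.0/24
122 hosts -> /25 (126 usable): 192.168.229.0/25
104 hosts -> /25 (126 usable): 192.168.229.128/25
72 hosts -> /25 (126 usable): 192.168.230.0/25
Allocation: 192.168.228.0/24 (198 hosts, 254 usable); 192.168.229.0/25 (122 hosts, 126 usable); 192.168.229.128/25 (104 hosts, 126 usable); 192.168.230.0/25 (72 hosts, 126 usable)


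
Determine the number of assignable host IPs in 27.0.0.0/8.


Host bits = 32 - 8 = 24
Total addresses = 2^24 = 16777216
Usable = total - 2 (network and broadcast)
Usable hosts: 16777214


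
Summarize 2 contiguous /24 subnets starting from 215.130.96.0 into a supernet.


Original prefix: /24
Number of subnets: 2 = 2^1
New prefix = 24 - 1 = 23
Supernet: 215.130.96.0/23


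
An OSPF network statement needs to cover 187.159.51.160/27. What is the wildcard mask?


Subnet mask: 255.255.255.224
Wildcard = 255.255.255.255 - subnet mask
255 - 255 = 0
255 - 255 = 0
255 - 255 = 0
255 - 224 = 31
Wildcard: 0.0.0.31


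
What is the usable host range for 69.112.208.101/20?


Network: 69.112.208.0
Broadcast: 69.112.223.255
First usable = network + 1
Last usable = broadcast - 1
Range: 69.112.208.1 to 69.112.223.254


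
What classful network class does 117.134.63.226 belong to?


First octet: 117
Binary: 01110101
0xxxxxxx -> Class A (1-126)
Class A, default mask 255.0.0.0 (/8)


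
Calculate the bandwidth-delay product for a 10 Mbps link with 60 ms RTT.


BDP = bandwidth * RTT
= 10 Mbps * 60 ms
= 10 * 1e6 * 60 / 1000 bits
= 600000 bits
= 75000 bytes
= 73.2422 KB
BDP = 600000 bits (75000 bytes)


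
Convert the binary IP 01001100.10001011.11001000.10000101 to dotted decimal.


01001100 = 76
10001011 = 139
11001000 = 200
10000101 = 133
IP: 76.139.200.133


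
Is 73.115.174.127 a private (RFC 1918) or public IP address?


RFC 1918 private ranges:
  10.0.0.0/8 (10.0.0.0 - 10.255.255.255)
  172.16.0.0/12 (172.16.0.0 - 172.31.255.255)
  192.168.0.0/16 (192.168.0.0 - 192.168.255.255)
Public (not in any RFC 1918 range)


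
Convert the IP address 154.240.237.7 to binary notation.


154 = 10011010
240 = 11110000
237 = 11101101
7 = 00000111
Binary: 10011010.11110000.11101101.00000111


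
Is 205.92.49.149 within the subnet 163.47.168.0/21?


Subnet network: 163.47.168.0
Test IP AND mask: 205.92.48.0
No, 205.92.49.149 is not in 163.47.168.0/21


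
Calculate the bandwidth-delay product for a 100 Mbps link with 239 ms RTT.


BDP = bandwidth * RTT
= 100 Mbps * 239 ms
= 100 * 1e6 * 239 / 1000 bits
= 23900000 bits
= 2987500 bytes
= 2917.4805 KB
BDP = 23900000 bits (2987500 bytes)


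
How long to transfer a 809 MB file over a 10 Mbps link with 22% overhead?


Effective throughput = 10 * (1 - 22/100) = 7.8 Mbps
File size in Mb = 809 * 8 = 6472 Mb
Time = 6472 / 7.8
Time = 829.7436 seconds


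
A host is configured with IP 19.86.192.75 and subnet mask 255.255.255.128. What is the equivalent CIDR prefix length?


Binary: 11111111.11111111.11111111.10000000
Count leading 1s
Prefix: /25


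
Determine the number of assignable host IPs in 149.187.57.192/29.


Host bits = 32 - 29 = 3
Total addresses = 2^3 = 8
Usable = total - 2 (network and broadcast)
Usable hosts: 6


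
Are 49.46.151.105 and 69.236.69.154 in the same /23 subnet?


Mask: 255.255.254.0
49.46.151.105 AND mask = 49.46.150.0
69.236.69.154 AND mask = 69.236.68.0
No, different subnets (49.46.150.0 vs 69.236.68.0)


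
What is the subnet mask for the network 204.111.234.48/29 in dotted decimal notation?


/29 means 29 network bits, 3 host bits
Binary: 11111111111111111111111111111000
Mask: 255.255.255.248


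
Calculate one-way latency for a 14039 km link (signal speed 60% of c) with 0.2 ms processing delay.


Speed = 0.6 * 3e5 km/s = 180000 km/s
Propagation delay = 14039 / 180000 = 0.078 s = 77.9944 ms
Processing delay = 0.2 ms
Total one-way latency = 78.1944 ms


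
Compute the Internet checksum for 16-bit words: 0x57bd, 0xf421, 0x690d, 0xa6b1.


Sum all words (with carry folding):
+ 0x57bd = 0x57bd
+ 0xf421 = 0x4bdf
+ 0x690d = 0xb4ec
+ 0xa6b1 = 0x5b9e
One's complement: ~0x5b9e
Checksum = 0xa461


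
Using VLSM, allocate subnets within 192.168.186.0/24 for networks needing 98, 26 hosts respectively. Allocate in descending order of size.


98 hosts -> /25 (126 usable): 192.168.186.0/25
26 hosts -> /27 (30 usable): 192.168.186.128/27
Allocation: 192.168.186.0/25 (98 hosts, 126 usable); 192.168.186.128/27 (26 hosts, 30 usable)


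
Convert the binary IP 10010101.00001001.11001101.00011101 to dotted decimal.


10010101 = 149
00001001 = 9
11001101 = 205
00011101 = 29
IP: 149.9.205.29


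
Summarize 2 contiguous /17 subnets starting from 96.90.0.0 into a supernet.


Original prefix: /17
Number of subnets: 2 = 2^1
New prefix = 17 - 1 = 16
Supernet: 96.90.0.0/16


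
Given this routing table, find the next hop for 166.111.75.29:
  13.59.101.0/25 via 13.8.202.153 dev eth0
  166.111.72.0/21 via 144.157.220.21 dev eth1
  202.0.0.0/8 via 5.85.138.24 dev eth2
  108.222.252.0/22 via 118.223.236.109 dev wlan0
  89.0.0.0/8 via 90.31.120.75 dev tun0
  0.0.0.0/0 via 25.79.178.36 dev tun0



Longest prefix match for 166.111.75.29:
  /25 13.59.101.0: no
  /21 166.111.72.0: MATCH
  /8 202.0.0.0: no
  /22 108.222.252.0: no
  /8 89.0.0.0: no
  /0 0.0.0.0: MATCH
Selected: next-hop 144.157.220.21 via eth1 (matched /21)


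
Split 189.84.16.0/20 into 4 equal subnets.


New prefix = 20 + 2 = 22
Each subnet has 1024 addresses
  189.84.16.0/22
  189.84.20.0/22
  189.84.24.0/22
  189.84.28.0/22
Subnets: 189.84.16.0/22, 189.84.20.0/22, 189.84.24.0/22, 189.84.28.0/22


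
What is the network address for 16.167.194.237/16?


IP:   00010000.10100111.11000010.11101101
Mask: 11111111.11111111.00000000.00000000
AND operation:
Net:  00010000.10100111.00000000.00000000
Network: 16.167.0.0/16


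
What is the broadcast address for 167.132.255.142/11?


Network: 167.128.0.0/11
Host bits = 21
Set all host bits to 1:
Broadcast: 167.159.255.255


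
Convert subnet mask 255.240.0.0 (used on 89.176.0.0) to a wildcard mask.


Subnet mask: 255.240.0.0
Wildcard = 255.255.255.255 - subnet mask
255 - 255 = 0
255 - 240 = 15
255 - 0 = 255
255 - 0 = 255
Wildcard: 0.15.255.255


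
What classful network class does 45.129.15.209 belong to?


First octet: 45
Binary: 00101101
0xxxxxxx -> Class A (1-126)
Class A, default mask 255.0.0.0 (/8)


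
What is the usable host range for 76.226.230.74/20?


Network: 76.226.224.0
Broadcast: 76.226.239.255
First usable = network + 1
Last usable = broadcast - 1
Range: 76.226.224.1 to 76.226.239.254


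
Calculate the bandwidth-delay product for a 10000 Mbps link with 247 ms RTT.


BDP = bandwidth * RTT
= 10000 Mbps * 247 ms
= 10000 * 1e6 * 247 / 1000 bits
= 2470000000 bits
= 308750000 bytes
= 301513.6719 KB
BDP = 2470000000 bits (308750000 bytes)


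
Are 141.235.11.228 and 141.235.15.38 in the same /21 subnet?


Mask: 255.255.248.0
141.235.11.228 AND mask = 141.235.8.0
141.235.15.38 AND mask = 141.235.8.0
Yes, same subnet (141.235.8.0)


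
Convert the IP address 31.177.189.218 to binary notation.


31 = 00011111
177 = 10110001
189 = 10111101
218 = 11011010
Binary: 00011111.10110001.10111101.11011010


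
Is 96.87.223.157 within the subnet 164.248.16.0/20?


Subnet network: 164.248.16.0
Test IP AND mask: 96.87.208.0
No, 96.87.223.157 is not in 164.248.16.0/20


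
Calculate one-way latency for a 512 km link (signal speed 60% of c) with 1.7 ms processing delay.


Speed = 0.6 * 3e5 km/s = 180000 km/s
Propagation delay = 512 / 180000 = 0.0028 s = 2.8444 ms
Processing delay = 1.7 ms
Total one-way latency = 4.5444 ms


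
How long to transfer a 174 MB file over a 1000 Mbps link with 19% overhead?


Effective throughput = 1000 * (1 - 19/100) = 810 Mbps
File size in Mb = 174 * 8 = 1392 Mb
Time = 1392 / 810
Time = 1.7185 seconds


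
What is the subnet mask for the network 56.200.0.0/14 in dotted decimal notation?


/14 means 14 network bits, 18 host bits
Binary: 11111111111111000000000000000000
Mask: 255.252.0.0


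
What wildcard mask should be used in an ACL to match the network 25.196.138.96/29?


Subnet mask: 255.255.255.248
Wildcard = 255.255.255.255 - subnet mask
255 - 255 = 0
255 - 255 = 0
255 - 255 = 0
255 - 248 = 7
Wildcard: 0.0.0.7


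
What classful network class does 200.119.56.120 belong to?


First octet: 200
Binary: 11001000
110xxxxx -> Class C (192-223)
Class C, default mask 255.255.255.0 (/24)


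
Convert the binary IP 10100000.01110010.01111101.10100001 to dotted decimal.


10100000 = 160
01110010 = 114
01111101 = 125
10100001 = 161
IP: 160.114.125.161


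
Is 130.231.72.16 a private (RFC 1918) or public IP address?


RFC 1918 private ranges:
  10.0.0.0/8 (10.0.0.0 - 10.255.255.255)
  172.16.0.0/12 (172.16.0.0 - 172.31.255.255)
  192.168.0.0/16 (192.168.0.0 - 192.168.255.255)
Public (not in any RFC 1918 range)


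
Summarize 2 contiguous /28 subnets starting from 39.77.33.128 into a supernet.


Original prefix: /28
Number of subnets: 2 = 2^1
New prefix = 28 - 1 = 27
Supernet: 39.77.33.128/27


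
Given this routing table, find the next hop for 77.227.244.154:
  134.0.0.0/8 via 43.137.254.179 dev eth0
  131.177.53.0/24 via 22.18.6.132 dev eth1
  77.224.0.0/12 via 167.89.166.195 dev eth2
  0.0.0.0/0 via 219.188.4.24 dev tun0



Longest prefix match for 77.227.244.154:
  /8 134.0.0.0: no
  /24 131.177.53.0: no
  /12 77.224.0.0: MATCH
  /0 0.0.0.0: MATCH
Selected: next-hop 167.89.166.195 via eth2 (matched /12)


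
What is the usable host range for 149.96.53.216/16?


Network: 149.96.0.0
Broadcast: 149.96.255.255
First usable = network + 1
Last usable = broadcast - 1
Range: 149.96.0.1 to 149.96.255.254


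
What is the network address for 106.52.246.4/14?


IP:   01101010.00110100.11110110.00000100
Mask: 11111111.11111100.00000000.00000000
AND operation:
Net:  01101010.00110100.00000000.00000000
Network: 106.52.0.0/14


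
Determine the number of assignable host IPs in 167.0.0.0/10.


Host bits = 32 - 10 = 22
Total addresses = 2^22 = 4194304
Usable = total - 2 (network and broadcast)
Usable hosts: 4194302


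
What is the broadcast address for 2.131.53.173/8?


Network: 2.0.0.0/8
Host bits = 24
Set all host bits to 1:
Broadcast: 2.255.255.255


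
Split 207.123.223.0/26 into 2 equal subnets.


New prefix = 26 + 1 = 27
Each subnet has 32 addresses
  207.123.223.0/27
  207.123.223.32/27
Subnets: 207.123.223.0/27, 207.123.223.32/27


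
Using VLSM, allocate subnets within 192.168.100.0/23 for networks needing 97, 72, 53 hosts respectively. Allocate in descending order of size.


97 hosts -> /25 (126 usable): 192.168.100.0/25
72 hosts -> /25 (126 usable): 192.168.100.128/25
53 hosts -> /26 (62 usable): 192.168.101.0/26
Allocation: 192.168.100.0/25 (97 hosts, 126 usable); 192.168.100.128/25 (72 hosts, 126 usable); 192.168.101.0/26 (53 hosts, 62 usable)


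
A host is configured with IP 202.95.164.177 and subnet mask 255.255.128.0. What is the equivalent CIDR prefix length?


Binary: 11111111.11111111.10000000.00000000
Count leading 1s
Prefix: /17


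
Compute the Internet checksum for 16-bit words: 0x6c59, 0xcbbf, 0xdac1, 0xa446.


Sum all words (with carry folding):
+ 0x6c59 = 0x6c59
+ 0xcbbf = 0x3819
+ 0xdac1 = 0x12db
+ 0xa446 = 0xb721
One's complement: ~0xb721
Checksum = 0x48de


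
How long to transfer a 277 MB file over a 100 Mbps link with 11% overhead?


Effective throughput = 100 * (1 - 11/100) = 89 Mbps
File size in Mb = 277 * 8 = 2216 Mb
Time = 2216 / 89
Time = 24.8989 seconds


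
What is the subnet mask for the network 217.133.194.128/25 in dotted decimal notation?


/25 means 25 network bits, 7 host bits
Binary: 11111111111111111111111110000000
Mask: 255.255.255.128


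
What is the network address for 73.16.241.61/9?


IP:   01001001.00010000.11110001.00111101
Mask: 11111111.10000000.00000000.00000000
AND operation:
Net:  01001001.00000000.00000000.00000000
Network: 73.0.0.0/9


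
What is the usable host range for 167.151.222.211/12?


Network: 167.144.0.0
Broadcast: 167.159.255.255
First usable = network + 1
Last usable = broadcast - 1
Range: 167.144.0.1 to 167.159.255.254
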